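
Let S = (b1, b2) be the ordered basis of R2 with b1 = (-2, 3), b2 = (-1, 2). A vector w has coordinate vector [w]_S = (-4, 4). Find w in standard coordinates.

The coordinates say w = -4b1 + 4b2; adding the scaled basis vectors gives (4, -4).

(4, -4)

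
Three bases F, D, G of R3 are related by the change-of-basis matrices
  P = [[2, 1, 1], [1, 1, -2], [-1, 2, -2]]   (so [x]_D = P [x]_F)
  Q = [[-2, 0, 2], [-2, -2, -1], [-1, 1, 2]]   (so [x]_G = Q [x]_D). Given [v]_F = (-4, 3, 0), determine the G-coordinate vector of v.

(30, 2, 24)

First [v]_D = P [v]_F = (-5, -1, 10).
Then [v]_G = Q [v]_D = (30, 2, 24).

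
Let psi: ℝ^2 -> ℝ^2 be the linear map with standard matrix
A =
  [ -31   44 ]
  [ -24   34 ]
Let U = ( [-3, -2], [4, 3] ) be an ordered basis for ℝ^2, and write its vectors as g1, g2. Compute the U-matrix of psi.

[[1, 0], [2, 2]]

The j-th column of [psi]_U is [psi(gj)]_U.
psi(g1) = A g1 = [5, 4] = g1 + 2g2, so column 1 is [1, 2].
Repeating for g2 and assembling the columns gives [[1, 0], [2, 2]].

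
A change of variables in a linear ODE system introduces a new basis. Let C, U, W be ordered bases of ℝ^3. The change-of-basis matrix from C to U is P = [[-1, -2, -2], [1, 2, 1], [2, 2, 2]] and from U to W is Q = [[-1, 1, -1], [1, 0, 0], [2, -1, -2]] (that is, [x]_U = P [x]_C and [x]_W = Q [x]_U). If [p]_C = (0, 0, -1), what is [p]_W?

First [p]_U = P [p]_C = (2, -1, -2).
Then [p]_W = Q [p]_U = (-1, 2, 9).

(-1, 2, 9)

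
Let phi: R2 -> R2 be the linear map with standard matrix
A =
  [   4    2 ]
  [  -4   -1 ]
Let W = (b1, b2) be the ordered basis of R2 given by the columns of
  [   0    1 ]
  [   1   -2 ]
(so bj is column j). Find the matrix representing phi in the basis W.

[[3, -2], [2, 0]]

The j-th column of [phi]_W is [phi(bj)]_W.
phi(b1) = A b1 = (2, -1) = 3b1 + 2b2, so column 1 is (3, 2).
Repeating for b2 and assembling the columns gives [[3, -2], [2, 0]].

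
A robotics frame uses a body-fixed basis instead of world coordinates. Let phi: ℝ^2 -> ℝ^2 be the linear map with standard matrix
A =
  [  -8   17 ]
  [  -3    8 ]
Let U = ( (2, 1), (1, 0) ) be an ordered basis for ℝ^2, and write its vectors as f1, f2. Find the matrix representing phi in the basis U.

[[2, -3], [-3, -2]]

The j-th column of [phi]_U is [phi(fj)]_U.
phi(f1) = A f1 = (1, 2) = 2f1 - 3f2, so column 1 is (2, -3).
Repeating for f2 and assembling the columns gives [[2, -3], [-3, -2]].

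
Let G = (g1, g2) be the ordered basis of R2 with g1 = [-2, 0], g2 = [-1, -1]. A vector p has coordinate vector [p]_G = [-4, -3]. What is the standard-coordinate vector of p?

[11, 3]

By definition p = -4g1 - 3g2.
Summing componentwise gives [11, 3].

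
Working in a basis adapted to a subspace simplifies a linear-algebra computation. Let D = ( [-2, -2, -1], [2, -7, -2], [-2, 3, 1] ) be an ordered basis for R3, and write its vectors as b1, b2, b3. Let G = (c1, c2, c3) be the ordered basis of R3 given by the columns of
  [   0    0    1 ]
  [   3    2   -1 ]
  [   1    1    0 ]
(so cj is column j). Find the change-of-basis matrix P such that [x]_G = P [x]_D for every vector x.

[[-2, -1, -1], [1, -1, 2], [-2, 2, -2]]

Take x = bj: its D-coordinates are the j-th standard unit vector, so P e_j — column j of P — equals [bj]_G.
b1 = -2c1 + c2 - 2c3, giving column 1 = [-2, 1, -2]; repeating for each j gives P = [[-2, -1, -1], [1, -1, 2], [-2, 2, -2]].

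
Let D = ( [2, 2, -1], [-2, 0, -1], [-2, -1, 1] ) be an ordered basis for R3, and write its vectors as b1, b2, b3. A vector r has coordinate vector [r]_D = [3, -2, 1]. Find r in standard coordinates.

[8, 5, 0]

The coordinates say r = 3b1 - 2b2 + b3; adding the scaled basis vectors gives [8, 5, 0].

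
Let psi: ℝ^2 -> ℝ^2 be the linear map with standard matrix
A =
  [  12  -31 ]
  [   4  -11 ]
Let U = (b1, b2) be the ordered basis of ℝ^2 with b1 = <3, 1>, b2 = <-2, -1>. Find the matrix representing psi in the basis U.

[[3, 1], [2, -2]]

Let P have columns b1, b2. Then [psi]_U = P^(-1) A P.
Here det P = -1, so P^(-1) is integer; computing A P first and then P^(-1)(A P) gives [[3, 1], [2, -2]].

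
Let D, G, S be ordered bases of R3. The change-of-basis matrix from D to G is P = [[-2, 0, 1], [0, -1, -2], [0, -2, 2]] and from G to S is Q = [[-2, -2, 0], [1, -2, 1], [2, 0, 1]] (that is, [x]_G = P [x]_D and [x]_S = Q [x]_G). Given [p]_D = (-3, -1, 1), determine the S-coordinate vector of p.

First [p]_G = P [p]_D = (7, -1, 4).
Then [p]_S = Q [p]_G = (-12, 13, 18).

(-12, 13, 18)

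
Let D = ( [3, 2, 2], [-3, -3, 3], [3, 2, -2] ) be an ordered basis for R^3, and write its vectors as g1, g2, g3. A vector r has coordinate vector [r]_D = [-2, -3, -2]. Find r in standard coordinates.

[-3, 1, -9]

By definition r = -2g1 - 3g2 - 2g3.
Summing componentwise gives [-3, 1, -9].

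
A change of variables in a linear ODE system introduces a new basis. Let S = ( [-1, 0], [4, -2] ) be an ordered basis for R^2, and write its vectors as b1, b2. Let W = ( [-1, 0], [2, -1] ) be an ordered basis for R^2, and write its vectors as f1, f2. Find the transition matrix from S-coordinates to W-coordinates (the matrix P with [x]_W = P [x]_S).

Take x = bj: its S-coordinates are the j-th standard unit vector, so P e_j — column j of P — equals [bj]_W.
b1 = f1 + 0·f2, giving column 1 = [1, 0]; repeating for each j gives P = [[1, 0], [0, 2]].

[[1, 0], [0, 2]]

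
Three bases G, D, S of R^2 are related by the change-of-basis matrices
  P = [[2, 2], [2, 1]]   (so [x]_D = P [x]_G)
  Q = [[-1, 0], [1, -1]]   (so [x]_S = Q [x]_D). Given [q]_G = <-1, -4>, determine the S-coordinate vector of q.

Composing the changes, [q]_S = Q P [q]_G.
Q P = [[-2, -2], [0, 1]]; applying this to <-1, -4> gives <10, -4>.

<10, -4>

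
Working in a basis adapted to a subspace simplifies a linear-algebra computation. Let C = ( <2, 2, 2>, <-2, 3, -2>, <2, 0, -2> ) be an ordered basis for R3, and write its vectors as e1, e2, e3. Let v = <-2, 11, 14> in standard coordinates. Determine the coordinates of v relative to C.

<4, 1, -4>

We seek scalars with c_1 e1 + ... + c_3 e3 = v; equivalently solve M c = v where the columns of M are e1, ..., e3.
Gaussian elimination on [M | v] yields c = (4, 1, -4).
Check: 4e1 + e2 - 4e3 = <-2, 11, 14>.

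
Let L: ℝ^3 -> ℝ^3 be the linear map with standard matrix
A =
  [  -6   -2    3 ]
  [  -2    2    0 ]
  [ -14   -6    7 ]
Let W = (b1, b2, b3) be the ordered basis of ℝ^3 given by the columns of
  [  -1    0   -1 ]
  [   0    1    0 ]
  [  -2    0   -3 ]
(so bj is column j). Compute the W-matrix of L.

[[0, 0, 2], [2, 2, 2], [0, 2, 1]]

Let P have columns b1, ..., b3. Then [L]_W = P^(-1) A P.
Here det P = 1, so P^(-1) is integer; computing A P first and then P^(-1)(A P) gives [[0, 0, 2], [2, 2, 2], [0, 2, 1]].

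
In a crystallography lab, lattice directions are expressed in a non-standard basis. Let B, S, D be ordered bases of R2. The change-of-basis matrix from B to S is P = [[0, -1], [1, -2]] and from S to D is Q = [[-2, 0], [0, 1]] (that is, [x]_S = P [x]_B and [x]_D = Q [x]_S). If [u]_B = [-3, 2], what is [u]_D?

[4, -7]

Apply P to get S-coordinates [-2, -7], then Q to get D-coordinates.
The result is [u]_D = [4, -7].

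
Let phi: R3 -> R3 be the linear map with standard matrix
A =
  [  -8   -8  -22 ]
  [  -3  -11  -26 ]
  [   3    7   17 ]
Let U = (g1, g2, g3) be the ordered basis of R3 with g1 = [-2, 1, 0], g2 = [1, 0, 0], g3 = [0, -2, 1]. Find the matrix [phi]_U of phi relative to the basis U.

The j-th column of [phi]_U is [phi(gj)]_U.
phi(g1) = A g1 = [8, -5, 1] = -3g1 + 2g2 + g3, so column 1 is [-3, 2, 1].
Repeating for g2, g3 and assembling the columns gives [[-3, 3, 2], [2, -2, -2], [1, 3, 3]].

[[-3, 3, 2], [2, -2, -2], [1, 3, 3]]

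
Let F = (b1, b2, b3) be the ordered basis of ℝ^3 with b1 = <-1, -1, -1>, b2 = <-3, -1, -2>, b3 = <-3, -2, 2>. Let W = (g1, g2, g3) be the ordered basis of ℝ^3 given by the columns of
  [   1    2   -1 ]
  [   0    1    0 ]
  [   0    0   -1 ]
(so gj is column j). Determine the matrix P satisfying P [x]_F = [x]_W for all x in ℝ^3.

[[2, 1, -1], [-1, -1, -2], [1, 2, -2]]

Let M have columns bj and N have columns gj. Then for every x, N [x]_W = x = M [x]_F, so P = N^(-1) M.
Since det N = -1, N^(-1) has integer entries; multiplying gives P = [[2, 1, -1], [-1, -1, -2], [1, 2, -2]].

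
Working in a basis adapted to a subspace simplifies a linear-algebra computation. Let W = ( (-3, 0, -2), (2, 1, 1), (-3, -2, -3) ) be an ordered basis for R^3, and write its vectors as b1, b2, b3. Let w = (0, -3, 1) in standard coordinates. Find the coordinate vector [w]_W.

[w]_W is the unique c with M c = w, where M has columns b1, ..., b3.
Row-reducing the augmented matrix [M | w] gives c = (-2, -3, 0).
Check: -2b1 - 3b2 + 0·b3 = (0, -3, 1).

(-2, -3, 0)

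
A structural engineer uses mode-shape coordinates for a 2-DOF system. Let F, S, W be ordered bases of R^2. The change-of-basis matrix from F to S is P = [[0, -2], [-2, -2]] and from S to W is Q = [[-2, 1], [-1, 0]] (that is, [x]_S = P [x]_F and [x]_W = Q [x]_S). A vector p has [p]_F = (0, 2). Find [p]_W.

First [p]_S = P [p]_F = (-4, -4).
Then [p]_W = Q [p]_S = (4, 4).

(4, 4)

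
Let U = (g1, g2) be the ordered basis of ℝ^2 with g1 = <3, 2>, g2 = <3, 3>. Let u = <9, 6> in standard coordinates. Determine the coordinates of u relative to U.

<3, 0>

[u]_U is the unique c with M c = u, where M has columns g1, g2.
System: 3c_1 + 3c_2 = 9, 2c_1 + 3c_2 = 6; solving gives c_1 = 3, c_2 = 0.
Check: 3g1 + 0·g2 = <9, 6>.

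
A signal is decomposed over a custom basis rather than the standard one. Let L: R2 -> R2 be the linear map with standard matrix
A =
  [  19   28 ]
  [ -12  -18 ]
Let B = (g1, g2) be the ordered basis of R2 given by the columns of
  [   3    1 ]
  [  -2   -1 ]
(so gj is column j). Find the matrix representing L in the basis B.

[[1, -3], [-2, 0]]

With P the matrix whose columns are g1, g2, [L]_B = P^(-1) A P.
Column by column: L(g1) = A g1 = (1, 0); its B-coordinates (1, -2) give column 1.
Continuing for each basis vector yields [L]_B = [[1, -3], [-2, 0]].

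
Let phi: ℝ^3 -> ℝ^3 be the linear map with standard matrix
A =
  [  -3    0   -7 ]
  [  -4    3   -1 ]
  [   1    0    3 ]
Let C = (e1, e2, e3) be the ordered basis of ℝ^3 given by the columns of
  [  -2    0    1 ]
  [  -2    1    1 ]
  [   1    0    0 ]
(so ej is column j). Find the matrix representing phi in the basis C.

[[1, 0, 1], [2, 3, 2], [1, 0, -1]]

With P the matrix whose columns are e1, ..., e3, [phi]_C = P^(-1) A P.
Column by column: phi(e1) = A e1 = [-1, 1, 1]; its C-coordinates [1, 2, 1] give column 1.
Continuing for each basis vector yields [phi]_C = [[1, 0, 1], [2, 3, 2], [1, 0, -1]].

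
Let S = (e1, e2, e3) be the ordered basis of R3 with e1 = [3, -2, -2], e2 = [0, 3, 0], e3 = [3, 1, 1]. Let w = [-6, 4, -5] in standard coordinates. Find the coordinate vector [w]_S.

[1, 3, -3]

Write w = c_1 e1 + ... + c_3 e3 and solve for the c_i.
Solving this 3x3 system gives c = (1, 3, -3).
Check: e1 + 3e2 - 3e3 = [-6, 4, -5].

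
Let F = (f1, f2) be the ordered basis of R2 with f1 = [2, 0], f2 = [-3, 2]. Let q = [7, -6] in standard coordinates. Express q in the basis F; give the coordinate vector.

[-1, -3]

Write q = c_1 f1 + c_2 f2 and solve for the c_i.
System: 2c_1 - 3c_2 = 7, 0c_1 + 2c_2 = -6; solving gives c_1 = -1, c_2 = -3.
Check: -f1 - 3f2 = [7, -6].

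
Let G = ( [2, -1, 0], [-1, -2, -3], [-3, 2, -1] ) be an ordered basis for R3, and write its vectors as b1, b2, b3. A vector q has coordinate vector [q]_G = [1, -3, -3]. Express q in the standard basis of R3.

[14, -1, 12]

By definition q = b1 - 3b2 - 3b3.
Summing componentwise gives [14, -1, 12].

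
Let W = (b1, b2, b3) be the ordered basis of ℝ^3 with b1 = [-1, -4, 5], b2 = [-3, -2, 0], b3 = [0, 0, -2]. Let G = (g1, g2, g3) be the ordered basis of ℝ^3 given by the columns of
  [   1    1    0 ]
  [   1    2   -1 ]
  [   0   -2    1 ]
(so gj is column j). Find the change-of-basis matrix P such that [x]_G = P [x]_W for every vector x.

Column j of P is [bj]_G, since P maps W-coordinates to G-coordinates.
Expressing b1 in G: b1 = g1 - 2g2 + g3, so column 1 of P is [1, -2, 1].
Doing the same for each bj gives P = [[1, -2, -2], [-2, -1, 2], [1, -2, 2]].

[[1, -2, -2], [-2, -1, 2], [1, -2, 2]]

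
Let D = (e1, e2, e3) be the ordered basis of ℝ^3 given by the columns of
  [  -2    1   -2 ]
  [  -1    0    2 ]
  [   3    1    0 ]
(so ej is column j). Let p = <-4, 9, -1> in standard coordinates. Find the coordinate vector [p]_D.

<-1, 2, 4>

Write p = c_1 e1 + ... + c_3 e3 and solve for the c_i.
Solving this 3x3 system gives c = (-1, 2, 4).
Check: -e1 + 2e2 + 4e3 = <-4, 9, -1>.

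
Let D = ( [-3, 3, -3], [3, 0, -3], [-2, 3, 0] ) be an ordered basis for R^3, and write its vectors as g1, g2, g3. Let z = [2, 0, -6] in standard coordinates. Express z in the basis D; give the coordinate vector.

[1, 1, -1]

Write z = c_1 g1 + ... + c_3 g3 and solve for the c_i.
Solving this 3x3 system gives c = (1, 1, -1).
Check: g1 + g2 - g3 = [2, 0, -6].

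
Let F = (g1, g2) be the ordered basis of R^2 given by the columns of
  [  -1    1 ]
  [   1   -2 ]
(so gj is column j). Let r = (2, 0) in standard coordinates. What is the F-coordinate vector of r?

(-4, -2)

[r]_F is the unique c with M c = r, where M has columns g1, g2.
System: -c_1 + c_2 = 2, c_1 - 2c_2 = 0; solving gives c_1 = -4, c_2 = -2.
Check: -4g1 - 2g2 = (2, 0).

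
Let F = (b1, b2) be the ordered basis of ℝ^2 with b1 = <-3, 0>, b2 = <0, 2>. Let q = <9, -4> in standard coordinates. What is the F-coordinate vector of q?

<-3, -2>

We seek scalars with c_1 b1 + c_2 b2 = q; equivalently solve M c = q where the columns of M are b1, b2.
System: -3c_1 + 0c_2 = 9, 0c_1 + 2c_2 = -4; solving gives c_1 = -3, c_2 = -2.
Check: -3b1 - 2b2 = <9, -4>.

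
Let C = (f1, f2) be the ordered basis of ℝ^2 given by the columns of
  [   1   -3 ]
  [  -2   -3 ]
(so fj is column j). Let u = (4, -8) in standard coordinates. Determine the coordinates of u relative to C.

[u]_C is the unique c with M c = u, where M has columns f1, f2.
System: c_1 - 3c_2 = 4, -2c_1 - 3c_2 = -8; solving gives c_1 = 4, c_2 = 0.
Check: 4f1 + 0·f2 = (4, -8).

(4, 0)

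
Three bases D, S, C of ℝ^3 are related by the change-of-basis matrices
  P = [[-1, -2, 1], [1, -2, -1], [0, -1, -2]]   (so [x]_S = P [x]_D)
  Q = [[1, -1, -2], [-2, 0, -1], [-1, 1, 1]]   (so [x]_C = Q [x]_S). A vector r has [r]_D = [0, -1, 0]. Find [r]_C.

[-2, -5, 1]

First [r]_S = P [r]_D = [2, 2, 1].
Then [r]_C = Q [r]_S = [-2, -5, 1].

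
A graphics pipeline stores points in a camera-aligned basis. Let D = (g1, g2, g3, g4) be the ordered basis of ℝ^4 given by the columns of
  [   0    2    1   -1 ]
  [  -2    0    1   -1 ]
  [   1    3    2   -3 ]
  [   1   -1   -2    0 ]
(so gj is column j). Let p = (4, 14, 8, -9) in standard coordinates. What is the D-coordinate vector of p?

We seek scalars with c_1 g1 + ... + c_4 g4 = p; equivalently solve M c = p where the columns of M are g1, ..., g4.
Solving this 4x4 system gives c = (-4, -1, 3, -3).
Check: -4g1 - g2 + 3g3 - 3g4 = (4, 14, 8, -9).

(-4, -1, 3, -3)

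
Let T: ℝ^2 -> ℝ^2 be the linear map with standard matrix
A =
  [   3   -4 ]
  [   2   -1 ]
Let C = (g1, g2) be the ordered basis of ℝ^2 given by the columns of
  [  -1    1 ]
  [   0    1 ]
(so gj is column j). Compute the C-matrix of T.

[[1, 2], [-2, 1]]

Let P have columns g1, g2. Then [T]_C = P^(-1) A P.
Here det P = -1, so P^(-1) is integer; computing A P first and then P^(-1)(A P) gives [[1, 2], [-2, 1]].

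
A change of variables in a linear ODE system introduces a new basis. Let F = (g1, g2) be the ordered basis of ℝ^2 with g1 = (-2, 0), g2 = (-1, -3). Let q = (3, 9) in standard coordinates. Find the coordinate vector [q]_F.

We seek scalars with c_1 g1 + c_2 g2 = q; equivalently solve M c = q where the columns of M are g1, g2.
System: -2c_1 - c_2 = 3, 0c_1 - 3c_2 = 9; solving gives c_1 = 0, c_2 = -3.
Check: 0·g1 - 3g2 = (3, 9).

(0, -3)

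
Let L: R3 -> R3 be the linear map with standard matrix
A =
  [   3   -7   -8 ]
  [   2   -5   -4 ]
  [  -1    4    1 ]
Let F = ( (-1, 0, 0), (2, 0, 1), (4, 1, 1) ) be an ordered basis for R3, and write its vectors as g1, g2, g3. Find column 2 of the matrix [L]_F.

Column 2 of [L]_F is the F-coordinate vector of L(g2).
In standard coordinates L(g2) = A g2 = (-2, 0, -1).
Converting to F: (-2, 0, -1) = 0·g1 - g2 + 0·g3, so the coordinate vector is (0, -1, 0).

(0, -1, 0)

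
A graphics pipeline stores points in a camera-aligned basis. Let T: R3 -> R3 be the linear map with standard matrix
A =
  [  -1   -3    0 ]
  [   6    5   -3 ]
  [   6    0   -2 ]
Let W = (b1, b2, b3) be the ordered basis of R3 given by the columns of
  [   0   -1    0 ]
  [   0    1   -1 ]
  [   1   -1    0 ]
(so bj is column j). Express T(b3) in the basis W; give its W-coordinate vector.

(-3, -3, 2)

Column 3 of [T]_W is the W-coordinate vector of T(b3).
In standard coordinates T(b3) = A b3 = (3, -5, 0).
Converting to W: (3, -5, 0) = -3b1 - 3b2 + 2b3, so the coordinate vector is (-3, -3, 2).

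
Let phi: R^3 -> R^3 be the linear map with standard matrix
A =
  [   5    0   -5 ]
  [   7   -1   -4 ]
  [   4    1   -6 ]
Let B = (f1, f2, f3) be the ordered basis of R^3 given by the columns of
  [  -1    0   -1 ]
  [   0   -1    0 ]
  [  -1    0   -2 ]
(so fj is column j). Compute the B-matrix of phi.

[[2, -1, -2], [3, -1, -1], [-2, 1, -3]]

The j-th column of [phi]_B is [phi(fj)]_B.
phi(f1) = A f1 = (0, -3, 2) = 2f1 + 3f2 - 2f3, so column 1 is (2, 3, -2).
Repeating for f2, f3 and assembling the columns gives [[2, -1, -2], [3, -1, -1], [-2, 1, -3]].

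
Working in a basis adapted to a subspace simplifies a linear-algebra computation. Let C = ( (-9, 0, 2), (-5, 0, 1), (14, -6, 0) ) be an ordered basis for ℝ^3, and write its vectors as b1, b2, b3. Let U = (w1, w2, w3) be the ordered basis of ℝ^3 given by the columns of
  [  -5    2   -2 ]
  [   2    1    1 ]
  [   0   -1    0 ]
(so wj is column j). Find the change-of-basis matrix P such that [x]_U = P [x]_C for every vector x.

[[1, 1, -2], [-2, -1, 0], [0, -1, -2]]

Column j of P is [bj]_U, since P maps C-coordinates to U-coordinates.
Expressing b1 in U: b1 = w1 - 2w2 + 0·w3, so column 1 of P is (1, -2, 0).
Doing the same for each bj gives P = [[1, 1, -2], [-2, -1, 0], [0, -1, -2]].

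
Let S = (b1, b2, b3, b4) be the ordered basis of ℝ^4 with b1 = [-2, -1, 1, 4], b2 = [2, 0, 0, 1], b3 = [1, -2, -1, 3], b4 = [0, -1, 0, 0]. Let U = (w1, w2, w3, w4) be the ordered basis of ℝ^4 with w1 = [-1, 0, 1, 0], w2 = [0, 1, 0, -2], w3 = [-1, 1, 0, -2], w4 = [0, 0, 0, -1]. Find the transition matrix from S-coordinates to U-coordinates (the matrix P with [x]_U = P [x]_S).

[[1, 0, -1, 0], [-2, 2, -2, -1], [1, -2, 0, 0], [-2, -1, 1, 2]]

Take x = bj: its S-coordinates are the j-th standard unit vector, so P e_j — column j of P — equals [bj]_U.
b1 = w1 - 2w2 + w3 - 2w4, giving column 1 = [1, -2, 1, -2]; repeating for each j gives P = [[1, 0, -1, 0], [-2, 2, -2, -1], [1, -2, 0, 0], [-2, -1, 1, 2]].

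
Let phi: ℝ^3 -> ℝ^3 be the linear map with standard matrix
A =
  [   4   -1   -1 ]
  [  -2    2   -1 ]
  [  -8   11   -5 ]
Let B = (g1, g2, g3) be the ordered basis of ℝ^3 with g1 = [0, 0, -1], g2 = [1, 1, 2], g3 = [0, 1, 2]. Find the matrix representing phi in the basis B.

The j-th column of [phi]_B is [phi(gj)]_B.
phi(g1) = A g1 = [1, 1, 5] = -3g1 + g2 + 0·g3, so column 1 is [-3, 1, 0].
Repeating for g2, g3 and assembling the columns gives [[-3, 3, -1], [1, 1, -3], [0, -3, 3]].

[[-3, 3, -1], [1, 1, -3], [0, -3, 3]]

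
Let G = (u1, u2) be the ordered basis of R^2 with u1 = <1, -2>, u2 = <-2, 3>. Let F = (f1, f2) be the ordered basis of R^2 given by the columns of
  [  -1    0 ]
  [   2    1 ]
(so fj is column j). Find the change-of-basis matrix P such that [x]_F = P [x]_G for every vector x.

Take x = uj: its G-coordinates are the j-th standard unit vector, so P e_j — column j of P — equals [uj]_F.
u1 = -f1 + 0·f2, giving column 1 = <-1, 0>; repeating for each j gives P = [[-1, 2], [0, -1]].

[[-1, 2], [0, -1]]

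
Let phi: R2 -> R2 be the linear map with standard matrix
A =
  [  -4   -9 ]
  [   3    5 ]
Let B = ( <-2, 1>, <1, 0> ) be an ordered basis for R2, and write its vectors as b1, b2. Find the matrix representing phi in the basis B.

[[-1, 3], [-3, 2]]

With P the matrix whose columns are b1, b2, [phi]_B = P^(-1) A P.
Column by column: phi(b1) = A b1 = <-1, -1>; its B-coordinates <-1, -3> give column 1.
Continuing for each basis vector yields [phi]_B = [[-1, 3], [-3, 2]].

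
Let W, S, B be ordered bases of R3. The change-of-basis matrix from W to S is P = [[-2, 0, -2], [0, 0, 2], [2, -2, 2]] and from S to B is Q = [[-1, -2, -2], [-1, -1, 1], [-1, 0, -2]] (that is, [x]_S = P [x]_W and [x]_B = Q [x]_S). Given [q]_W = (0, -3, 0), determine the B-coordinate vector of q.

First [q]_S = P [q]_W = (0, 0, 6).
Then [q]_B = Q [q]_S = (-12, 6, -12).

(-12, 6, -12)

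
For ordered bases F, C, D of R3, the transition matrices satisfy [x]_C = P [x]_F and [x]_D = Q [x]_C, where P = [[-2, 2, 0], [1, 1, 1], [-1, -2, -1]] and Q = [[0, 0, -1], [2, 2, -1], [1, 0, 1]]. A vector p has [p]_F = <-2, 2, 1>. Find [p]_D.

First [p]_C = P [p]_F = <8, 1, -3>.
Then [p]_D = Q [p]_C = <3, 21, 5>.

<3, 21, 5>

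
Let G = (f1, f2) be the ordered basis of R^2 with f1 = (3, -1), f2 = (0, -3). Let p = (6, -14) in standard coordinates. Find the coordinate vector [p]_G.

We seek scalars with c_1 f1 + c_2 f2 = p; equivalently solve M c = p where the columns of M are f1, f2.
System: 3c_1 + 0c_2 = 6, -c_1 - 3c_2 = -14; solving gives c_1 = 2, c_2 = 4.
Check: 2f1 + 4f2 = (6, -14).

(2, 4)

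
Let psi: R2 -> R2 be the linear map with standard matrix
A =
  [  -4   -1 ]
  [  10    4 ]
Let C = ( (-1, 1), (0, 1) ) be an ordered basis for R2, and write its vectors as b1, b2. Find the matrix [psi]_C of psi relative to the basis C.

[[-3, 1], [-3, 3]]

The j-th column of [psi]_C is [psi(bj)]_C.
psi(b1) = A b1 = (3, -6) = -3b1 - 3b2, so column 1 is (-3, -3).
Repeating for b2 and assembling the columns gives [[-3, 1], [-3, 3]].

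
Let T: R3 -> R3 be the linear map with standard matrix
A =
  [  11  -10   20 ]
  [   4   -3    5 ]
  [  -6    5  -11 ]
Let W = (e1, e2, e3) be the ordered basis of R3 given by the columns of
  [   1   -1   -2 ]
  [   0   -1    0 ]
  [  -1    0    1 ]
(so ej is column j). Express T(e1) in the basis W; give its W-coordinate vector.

[-2, 1, 3]

Column 1 of [T]_W is the W-coordinate vector of T(e1).
In standard coordinates T(e1) = A e1 = [-9, -1, 5].
Converting to W: [-9, -1, 5] = -2e1 + e2 + 3e3, so the coordinate vector is [-2, 1, 3].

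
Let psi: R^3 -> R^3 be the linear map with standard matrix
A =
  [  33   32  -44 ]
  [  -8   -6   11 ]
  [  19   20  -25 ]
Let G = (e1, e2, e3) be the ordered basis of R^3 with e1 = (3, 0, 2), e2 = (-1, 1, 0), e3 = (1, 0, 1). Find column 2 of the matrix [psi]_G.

(0, 2, 1)

Compute psi(e2) = A e2 = (-1, 2, 1) in standard coordinates.
Then write this in G-coordinates: solve for y in y_1 e1 + ... + y_3 e3 = (-1, 2, 1).
This gives y = (0, 2, 1), which is column 2 of [psi]_G.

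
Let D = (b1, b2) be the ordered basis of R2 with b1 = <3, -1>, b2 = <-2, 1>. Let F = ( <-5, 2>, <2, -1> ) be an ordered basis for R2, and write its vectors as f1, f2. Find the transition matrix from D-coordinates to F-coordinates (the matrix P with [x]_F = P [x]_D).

Let M have columns bj and N have columns fj. Then for every x, N [x]_F = x = M [x]_D, so P = N^(-1) M.
Since det N = 1, N^(-1) has integer entries; multiplying gives P = [[-1, 0], [-1, -1]].

[[-1, 0], [-1, -1]]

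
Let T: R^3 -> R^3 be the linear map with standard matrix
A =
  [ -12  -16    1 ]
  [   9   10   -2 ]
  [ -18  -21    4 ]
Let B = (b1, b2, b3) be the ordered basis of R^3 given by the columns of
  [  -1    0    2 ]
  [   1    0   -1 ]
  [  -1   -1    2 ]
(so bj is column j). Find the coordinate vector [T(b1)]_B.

Compute T(b1) = A b1 = (-5, 3, -7) in standard coordinates.
Then write this in B-coordinates: solve for y in y_1 b1 + ... + y_3 b3 = (-5, 3, -7).
This gives y = (1, 2, -2), which is column 1 of [T]_B.

(1, 2, -2)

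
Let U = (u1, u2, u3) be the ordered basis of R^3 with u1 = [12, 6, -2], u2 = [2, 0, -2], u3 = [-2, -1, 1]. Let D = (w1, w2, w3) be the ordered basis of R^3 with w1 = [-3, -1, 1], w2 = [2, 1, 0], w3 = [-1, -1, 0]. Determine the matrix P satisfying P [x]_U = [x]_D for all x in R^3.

[[-2, -2, 1], [2, -2, 1], [-2, 0, 1]]

Take x = uj: its U-coordinates are the j-th standard unit vector, so P e_j — column j of P — equals [uj]_D.
u1 = -2w1 + 2w2 - 2w3, giving column 1 = [-2, 2, -2]; repeating for each j gives P = [[-2, -2, 1], [2, -2, 1], [-2, 0, 1]].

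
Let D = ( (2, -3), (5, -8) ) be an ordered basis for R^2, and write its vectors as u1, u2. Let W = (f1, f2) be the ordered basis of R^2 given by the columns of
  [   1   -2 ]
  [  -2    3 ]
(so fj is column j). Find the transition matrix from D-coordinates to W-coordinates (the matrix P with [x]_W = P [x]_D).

[[0, 1], [-1, -2]]

Take x = uj: its D-coordinates are the j-th standard unit vector, so P e_j — column j of P — equals [uj]_W.
u1 = 0·f1 - f2, giving column 1 = (0, -1); repeating for each j gives P = [[0, 1], [-1, -2]].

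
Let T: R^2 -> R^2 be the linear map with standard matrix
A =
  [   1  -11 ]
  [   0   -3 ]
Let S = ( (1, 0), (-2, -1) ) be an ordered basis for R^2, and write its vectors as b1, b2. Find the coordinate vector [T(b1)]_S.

(1, 0)

Column 1 of [T]_S is the S-coordinate vector of T(b1).
In standard coordinates T(b1) = A b1 = (1, 0).
Converting to S: (1, 0) = b1 + 0·b2, so the coordinate vector is (1, 0).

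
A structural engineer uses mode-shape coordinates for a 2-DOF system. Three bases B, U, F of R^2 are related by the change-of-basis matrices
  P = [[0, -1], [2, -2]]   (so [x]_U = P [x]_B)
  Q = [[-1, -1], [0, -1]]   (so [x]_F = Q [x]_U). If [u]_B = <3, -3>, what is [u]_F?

<-15, -12>

Apply P to get U-coordinates <3, 12>, then Q to get F-coordinates.
The result is [u]_F = <-15, -12>.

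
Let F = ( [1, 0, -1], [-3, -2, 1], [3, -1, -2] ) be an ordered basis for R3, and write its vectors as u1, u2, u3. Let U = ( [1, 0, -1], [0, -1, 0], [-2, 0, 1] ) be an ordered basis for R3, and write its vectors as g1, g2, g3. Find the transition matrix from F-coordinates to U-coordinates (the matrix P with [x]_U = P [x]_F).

[[1, 1, 1], [0, 2, 1], [0, 2, -1]]

Column j of P is [uj]_U, since P maps F-coordinates to U-coordinates.
Expressing u1 in U: u1 = g1 + 0·g2 + 0·g3, so column 1 of P is [1, 0, 0].
Doing the same for each uj gives P = [[1, 1, 1], [0, 2, 1], [0, 2, -1]].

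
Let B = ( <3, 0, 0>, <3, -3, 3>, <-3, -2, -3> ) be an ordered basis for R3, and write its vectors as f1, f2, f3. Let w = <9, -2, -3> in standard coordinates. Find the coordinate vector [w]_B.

<4, 0, 1>

We seek scalars with c_1 f1 + ... + c_3 f3 = w; equivalently solve M c = w where the columns of M are f1, ..., f3.
Row-reducing the augmented matrix [M | w] gives c = (4, 0, 1).
Check: 4f1 + 0·f2 + f3 = <9, -2, -3>.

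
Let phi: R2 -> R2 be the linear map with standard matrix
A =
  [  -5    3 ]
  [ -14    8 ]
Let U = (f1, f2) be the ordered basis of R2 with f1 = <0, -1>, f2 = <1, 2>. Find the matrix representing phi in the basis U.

Let P have columns f1, f2. Then [phi]_U = P^(-1) A P.
Here det P = 1, so P^(-1) is integer; computing A P first and then P^(-1)(A P) gives [[2, 0], [-3, 1]].

[[2, 0], [-3, 1]]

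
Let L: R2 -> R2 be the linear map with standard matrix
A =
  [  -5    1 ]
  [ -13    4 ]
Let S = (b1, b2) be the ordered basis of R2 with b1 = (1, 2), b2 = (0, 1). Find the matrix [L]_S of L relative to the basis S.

With P the matrix whose columns are b1, b2, [L]_S = P^(-1) A P.
Column by column: L(b1) = A b1 = (-3, -5); its S-coordinates (-3, 1) give column 1.
Continuing for each basis vector yields [L]_S = [[-3, 1], [1, 2]].

[[-3, 1], [1, 2]]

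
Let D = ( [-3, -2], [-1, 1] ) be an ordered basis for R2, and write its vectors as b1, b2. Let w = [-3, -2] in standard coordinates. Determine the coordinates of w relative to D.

[w]_D is the unique c with M c = w, where M has columns b1, b2.
System: -3c_1 - c_2 = -3, -2c_1 + c_2 = -2; solving gives c_1 = 1, c_2 = 0.
Check: b1 + 0·b2 = [-3, -2].

[1, 0]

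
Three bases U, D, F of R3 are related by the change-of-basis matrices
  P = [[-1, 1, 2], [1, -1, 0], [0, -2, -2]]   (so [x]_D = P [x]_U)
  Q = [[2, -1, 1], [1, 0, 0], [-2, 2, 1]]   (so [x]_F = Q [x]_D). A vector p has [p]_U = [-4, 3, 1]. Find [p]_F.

[17, 9, -40]

Composing the changes, [p]_F = Q P [p]_U.
Q P = [[-3, 1, 2], [-1, 1, 2], [4, -6, -6]]; applying this to [-4, 3, 1] gives [17, 9, -40].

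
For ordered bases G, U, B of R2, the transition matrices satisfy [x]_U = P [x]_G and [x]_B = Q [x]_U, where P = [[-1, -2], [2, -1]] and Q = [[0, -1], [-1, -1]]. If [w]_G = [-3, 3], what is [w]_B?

[9, 12]

Composing the changes, [w]_B = Q P [w]_G.
Q P = [[-2, 1], [-1, 3]]; applying this to [-3, 3] gives [9, 12].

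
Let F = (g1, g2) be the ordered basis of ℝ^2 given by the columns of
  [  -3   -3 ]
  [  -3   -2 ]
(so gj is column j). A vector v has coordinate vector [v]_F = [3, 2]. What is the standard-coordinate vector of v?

v = M [v]_F, where M has columns g1, g2.
Carrying out the matrix-vector product, v = [-15, -13].

[-15, -13]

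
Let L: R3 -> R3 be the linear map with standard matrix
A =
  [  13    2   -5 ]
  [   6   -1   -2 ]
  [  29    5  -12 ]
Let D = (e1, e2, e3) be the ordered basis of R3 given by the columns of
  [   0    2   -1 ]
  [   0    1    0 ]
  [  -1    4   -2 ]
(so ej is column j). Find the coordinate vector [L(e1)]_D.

Column 1 of [L]_D is the D-coordinate vector of L(e1).
In standard coordinates L(e1) = A e1 = <5, 2, 12>.
Converting to D: <5, 2, 12> = -2e1 + 2e2 - e3, so the coordinate vector is <-2, 2, -1>.

<-2, 2, -1>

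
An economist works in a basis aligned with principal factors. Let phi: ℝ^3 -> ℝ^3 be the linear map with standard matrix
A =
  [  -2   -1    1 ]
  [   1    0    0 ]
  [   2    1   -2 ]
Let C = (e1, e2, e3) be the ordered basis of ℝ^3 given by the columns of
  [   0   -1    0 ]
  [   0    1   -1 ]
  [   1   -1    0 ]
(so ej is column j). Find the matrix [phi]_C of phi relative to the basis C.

[[-3, 1, -2], [-1, 0, -1], [-1, 1, -1]]

The j-th column of [phi]_C is [phi(ej)]_C.
phi(e1) = A e1 = [1, 0, -2] = -3e1 - e2 - e3, so column 1 is [-3, -1, -1].
Repeating for e2, e3 and assembling the columns gives [[-3, 1, -2], [-1, 0, -1], [-1, 1, -1]].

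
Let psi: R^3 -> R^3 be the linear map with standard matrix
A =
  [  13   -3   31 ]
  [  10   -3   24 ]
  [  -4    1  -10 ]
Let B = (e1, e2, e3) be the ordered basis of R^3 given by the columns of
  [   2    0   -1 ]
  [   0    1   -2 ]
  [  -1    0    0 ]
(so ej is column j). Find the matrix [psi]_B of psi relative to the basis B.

[[-2, -1, -2], [-2, -1, 2], [1, 1, 3]]

Let P have columns e1, ..., e3. Then [psi]_B = P^(-1) A P.
Here det P = -1, so P^(-1) is integer; computing A P first and then P^(-1)(A P) gives [[-2, -1, -2], [-2, -1, 2], [1, 1, 3]].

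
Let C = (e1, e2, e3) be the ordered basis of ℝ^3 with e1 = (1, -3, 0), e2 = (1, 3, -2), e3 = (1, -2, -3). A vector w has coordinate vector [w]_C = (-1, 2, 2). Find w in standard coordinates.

(3, 5, -10)

w = M [w]_C, where M has columns e1, ..., e3.
Carrying out the matrix-vector product, w = (3, 5, -10).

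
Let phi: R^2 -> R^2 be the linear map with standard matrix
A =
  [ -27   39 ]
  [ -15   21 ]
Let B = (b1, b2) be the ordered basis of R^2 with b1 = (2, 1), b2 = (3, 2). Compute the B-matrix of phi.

Let P have columns b1, b2. Then [phi]_B = P^(-1) A P.
Here det P = 1, so P^(-1) is integer; computing A P first and then P^(-1)(A P) gives [[-3, 3], [-3, -3]].

[[-3, 3], [-3, -3]]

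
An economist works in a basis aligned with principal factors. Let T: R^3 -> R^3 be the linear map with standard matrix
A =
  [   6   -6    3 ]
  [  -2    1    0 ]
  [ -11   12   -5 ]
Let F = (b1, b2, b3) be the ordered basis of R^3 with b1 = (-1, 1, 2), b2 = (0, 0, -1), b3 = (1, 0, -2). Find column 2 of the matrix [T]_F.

(0, 1, -3)

Compute T(b2) = A b2 = (-3, 0, 5) in standard coordinates.
Then write this in F-coordinates: solve for y in y_1 b1 + ... + y_3 b3 = (-3, 0, 5).
This gives y = (0, 1, -3), which is column 2 of [T]_F.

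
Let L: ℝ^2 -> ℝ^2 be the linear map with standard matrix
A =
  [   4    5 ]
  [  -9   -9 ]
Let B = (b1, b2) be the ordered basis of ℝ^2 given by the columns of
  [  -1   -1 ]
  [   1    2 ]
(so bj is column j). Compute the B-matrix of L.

[[-2, -3], [1, -3]]

Let P have columns b1, b2. Then [L]_B = P^(-1) A P.
Here det P = -1, so P^(-1) is integer; computing A P first and then P^(-1)(A P) gives [[-2, -3], [1, -3]].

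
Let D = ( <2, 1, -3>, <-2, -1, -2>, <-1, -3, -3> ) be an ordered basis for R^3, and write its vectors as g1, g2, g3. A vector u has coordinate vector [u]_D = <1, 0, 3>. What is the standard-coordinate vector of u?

<-1, -8, -12>

By definition u = g1 + 0·g2 + 3g3.
Summing componentwise gives <-1, -8, -12>.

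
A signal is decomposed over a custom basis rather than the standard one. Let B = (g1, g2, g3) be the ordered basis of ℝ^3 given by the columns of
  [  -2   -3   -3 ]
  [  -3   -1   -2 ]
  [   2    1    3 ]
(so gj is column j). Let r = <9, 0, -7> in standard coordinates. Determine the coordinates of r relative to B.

[r]_B is the unique c with M c = r, where M has columns g1, ..., g3.
Row-reducing the augmented matrix [M | r] gives c = (3, -1, -4).
Check: 3g1 - g2 - 4g3 = <9, 0, -7>.

<3, -1, -4>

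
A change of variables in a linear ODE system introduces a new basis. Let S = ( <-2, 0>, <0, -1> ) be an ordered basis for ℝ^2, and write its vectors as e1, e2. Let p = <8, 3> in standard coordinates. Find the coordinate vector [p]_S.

<-4, -3>

[p]_S is the unique c with M c = p, where M has columns e1, e2.
System: -2c_1 + 0c_2 = 8, 0c_1 - c_2 = 3; solving gives c_1 = -4, c_2 = -3.
Check: -4e1 - 3e2 = <8, 3>.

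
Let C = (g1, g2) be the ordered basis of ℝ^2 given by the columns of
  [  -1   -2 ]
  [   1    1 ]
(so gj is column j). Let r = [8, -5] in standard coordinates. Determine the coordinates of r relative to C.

[-2, -3]

Write r = c_1 g1 + c_2 g2 and solve for the c_i.
System: -c_1 - 2c_2 = 8, c_1 + c_2 = -5; solving gives c_1 = -2, c_2 = -3.
Check: -2g1 - 3g2 = [8, -5].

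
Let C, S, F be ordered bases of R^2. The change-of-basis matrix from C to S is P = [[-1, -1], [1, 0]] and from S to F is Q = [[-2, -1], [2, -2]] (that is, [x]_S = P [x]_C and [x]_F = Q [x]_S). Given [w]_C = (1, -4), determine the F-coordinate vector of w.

(-7, 4)

Apply P to get S-coordinates (3, 1), then Q to get F-coordinates.
The result is [w]_F = (-7, 4).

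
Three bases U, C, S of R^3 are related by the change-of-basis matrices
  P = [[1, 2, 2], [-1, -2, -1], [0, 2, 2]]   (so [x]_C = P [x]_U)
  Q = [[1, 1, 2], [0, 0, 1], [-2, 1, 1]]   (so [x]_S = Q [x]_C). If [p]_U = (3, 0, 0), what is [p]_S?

Composing the changes, [p]_S = Q P [p]_U.
Q P = [[0, 4, 5], [0, 2, 2], [-3, -4, -3]]; applying this to (3, 0, 0) gives (0, 0, -9).

(0, 0, -9)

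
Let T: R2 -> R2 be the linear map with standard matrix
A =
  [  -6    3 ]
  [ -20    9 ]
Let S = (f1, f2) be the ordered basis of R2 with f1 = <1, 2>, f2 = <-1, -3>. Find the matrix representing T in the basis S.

With P the matrix whose columns are f1, f2, [T]_S = P^(-1) A P.
Column by column: T(f1) = A f1 = <0, -2>; its S-coordinates <2, 2> give column 1.
Continuing for each basis vector yields [T]_S = [[2, -2], [2, 1]].

[[2, -2], [2, 1]]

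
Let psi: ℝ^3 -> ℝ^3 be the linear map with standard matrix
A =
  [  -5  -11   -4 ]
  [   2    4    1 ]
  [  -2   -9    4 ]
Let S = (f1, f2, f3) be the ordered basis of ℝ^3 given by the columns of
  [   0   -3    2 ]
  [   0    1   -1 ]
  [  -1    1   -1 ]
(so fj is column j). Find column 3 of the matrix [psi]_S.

(-2, -3, -2)

Compute psi(f3) = A f3 = (5, -1, 1) in standard coordinates.
Then write this in S-coordinates: solve for y in y_1 f1 + ... + y_3 f3 = (5, -1, 1).
This gives y = (-2, -3, -2), which is column 3 of [psi]_S.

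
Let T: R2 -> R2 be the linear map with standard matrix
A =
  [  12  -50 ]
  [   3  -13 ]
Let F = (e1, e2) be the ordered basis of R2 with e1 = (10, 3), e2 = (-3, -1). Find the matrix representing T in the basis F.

The j-th column of [T]_F is [T(ej)]_F.
T(e1) = A e1 = (-30, -9) = -3e1 + 0·e2, so column 1 is (-3, 0).
Repeating for e2 and assembling the columns gives [[-3, 2], [0, 2]].

[[-3, 2], [0, 2]]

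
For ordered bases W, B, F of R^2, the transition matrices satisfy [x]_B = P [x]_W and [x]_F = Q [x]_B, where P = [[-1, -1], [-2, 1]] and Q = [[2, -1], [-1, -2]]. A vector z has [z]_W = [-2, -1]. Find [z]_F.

[3, -9]

First [z]_B = P [z]_W = [3, 3].
Then [z]_F = Q [z]_B = [3, -9].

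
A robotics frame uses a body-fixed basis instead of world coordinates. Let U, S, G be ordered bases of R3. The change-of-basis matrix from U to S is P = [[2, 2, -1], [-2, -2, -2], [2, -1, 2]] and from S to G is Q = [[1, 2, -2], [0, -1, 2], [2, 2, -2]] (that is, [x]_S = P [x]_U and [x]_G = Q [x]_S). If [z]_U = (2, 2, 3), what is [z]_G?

Apply P to get S-coordinates (5, -14, 8), then Q to get G-coordinates.
The result is [z]_G = (-39, 30, -34).

(-39, 30, -34)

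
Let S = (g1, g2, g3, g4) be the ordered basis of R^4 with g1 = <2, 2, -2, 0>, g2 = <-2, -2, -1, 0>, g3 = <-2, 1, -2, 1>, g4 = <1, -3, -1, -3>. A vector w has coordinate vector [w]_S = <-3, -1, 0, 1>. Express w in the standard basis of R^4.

The coordinates say w = -3g1 - g2 + 0·g3 + g4; adding the scaled basis vectors gives <-3, -7, 6, -3>.

<-3, -7, 6, -3>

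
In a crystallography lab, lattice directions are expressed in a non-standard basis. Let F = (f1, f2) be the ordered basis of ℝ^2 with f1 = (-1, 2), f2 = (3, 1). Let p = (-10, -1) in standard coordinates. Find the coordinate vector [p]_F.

We seek scalars with c_1 f1 + c_2 f2 = p; equivalently solve M c = p where the columns of M are f1, f2.
System: -c_1 + 3c_2 = -10, 2c_1 + c_2 = -1; solving gives c_1 = 1, c_2 = -3.
Check: f1 - 3f2 = (-10, -1).

(1, -3)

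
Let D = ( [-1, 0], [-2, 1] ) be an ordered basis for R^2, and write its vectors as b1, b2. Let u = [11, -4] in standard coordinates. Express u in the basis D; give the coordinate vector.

We seek scalars with c_1 b1 + c_2 b2 = u; equivalently solve M c = u where the columns of M are b1, b2.
System: -c_1 - 2c_2 = 11, 0c_1 + c_2 = -4; solving gives c_1 = -3, c_2 = -4.
Check: -3b1 - 4b2 = [11, -4].

[-3, -4]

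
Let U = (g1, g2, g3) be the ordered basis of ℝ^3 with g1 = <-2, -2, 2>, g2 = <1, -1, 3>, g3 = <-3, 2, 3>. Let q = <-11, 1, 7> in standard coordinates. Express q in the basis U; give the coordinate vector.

<2, -1, 2>

We seek scalars with c_1 g1 + ... + c_3 g3 = q; equivalently solve M c = q where the columns of M are g1, ..., g3.
Gaussian elimination on [M | q] yields c = (2, -1, 2).
Check: 2g1 - g2 + 2g3 = <-11, 1, 7>.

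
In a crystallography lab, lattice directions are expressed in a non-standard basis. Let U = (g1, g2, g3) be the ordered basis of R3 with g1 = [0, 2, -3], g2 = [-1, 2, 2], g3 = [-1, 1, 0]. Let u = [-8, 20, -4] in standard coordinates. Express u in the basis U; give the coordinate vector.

[4, 4, 4]

We seek scalars with c_1 g1 + ... + c_3 g3 = u; equivalently solve M c = u where the columns of M are g1, ..., g3.
Gaussian elimination on [M | u] yields c = (4, 4, 4).
Check: 4g1 + 4g2 + 4g3 = [-8, 20, -4].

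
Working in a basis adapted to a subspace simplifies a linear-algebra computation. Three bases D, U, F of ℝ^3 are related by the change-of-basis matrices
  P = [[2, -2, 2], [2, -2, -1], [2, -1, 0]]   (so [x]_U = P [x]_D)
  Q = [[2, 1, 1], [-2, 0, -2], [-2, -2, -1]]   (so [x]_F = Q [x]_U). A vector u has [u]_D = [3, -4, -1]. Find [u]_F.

[49, -44, -64]

First [u]_U = P [u]_D = [12, 15, 10].
Then [u]_F = Q [u]_U = [49, -44, -64].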